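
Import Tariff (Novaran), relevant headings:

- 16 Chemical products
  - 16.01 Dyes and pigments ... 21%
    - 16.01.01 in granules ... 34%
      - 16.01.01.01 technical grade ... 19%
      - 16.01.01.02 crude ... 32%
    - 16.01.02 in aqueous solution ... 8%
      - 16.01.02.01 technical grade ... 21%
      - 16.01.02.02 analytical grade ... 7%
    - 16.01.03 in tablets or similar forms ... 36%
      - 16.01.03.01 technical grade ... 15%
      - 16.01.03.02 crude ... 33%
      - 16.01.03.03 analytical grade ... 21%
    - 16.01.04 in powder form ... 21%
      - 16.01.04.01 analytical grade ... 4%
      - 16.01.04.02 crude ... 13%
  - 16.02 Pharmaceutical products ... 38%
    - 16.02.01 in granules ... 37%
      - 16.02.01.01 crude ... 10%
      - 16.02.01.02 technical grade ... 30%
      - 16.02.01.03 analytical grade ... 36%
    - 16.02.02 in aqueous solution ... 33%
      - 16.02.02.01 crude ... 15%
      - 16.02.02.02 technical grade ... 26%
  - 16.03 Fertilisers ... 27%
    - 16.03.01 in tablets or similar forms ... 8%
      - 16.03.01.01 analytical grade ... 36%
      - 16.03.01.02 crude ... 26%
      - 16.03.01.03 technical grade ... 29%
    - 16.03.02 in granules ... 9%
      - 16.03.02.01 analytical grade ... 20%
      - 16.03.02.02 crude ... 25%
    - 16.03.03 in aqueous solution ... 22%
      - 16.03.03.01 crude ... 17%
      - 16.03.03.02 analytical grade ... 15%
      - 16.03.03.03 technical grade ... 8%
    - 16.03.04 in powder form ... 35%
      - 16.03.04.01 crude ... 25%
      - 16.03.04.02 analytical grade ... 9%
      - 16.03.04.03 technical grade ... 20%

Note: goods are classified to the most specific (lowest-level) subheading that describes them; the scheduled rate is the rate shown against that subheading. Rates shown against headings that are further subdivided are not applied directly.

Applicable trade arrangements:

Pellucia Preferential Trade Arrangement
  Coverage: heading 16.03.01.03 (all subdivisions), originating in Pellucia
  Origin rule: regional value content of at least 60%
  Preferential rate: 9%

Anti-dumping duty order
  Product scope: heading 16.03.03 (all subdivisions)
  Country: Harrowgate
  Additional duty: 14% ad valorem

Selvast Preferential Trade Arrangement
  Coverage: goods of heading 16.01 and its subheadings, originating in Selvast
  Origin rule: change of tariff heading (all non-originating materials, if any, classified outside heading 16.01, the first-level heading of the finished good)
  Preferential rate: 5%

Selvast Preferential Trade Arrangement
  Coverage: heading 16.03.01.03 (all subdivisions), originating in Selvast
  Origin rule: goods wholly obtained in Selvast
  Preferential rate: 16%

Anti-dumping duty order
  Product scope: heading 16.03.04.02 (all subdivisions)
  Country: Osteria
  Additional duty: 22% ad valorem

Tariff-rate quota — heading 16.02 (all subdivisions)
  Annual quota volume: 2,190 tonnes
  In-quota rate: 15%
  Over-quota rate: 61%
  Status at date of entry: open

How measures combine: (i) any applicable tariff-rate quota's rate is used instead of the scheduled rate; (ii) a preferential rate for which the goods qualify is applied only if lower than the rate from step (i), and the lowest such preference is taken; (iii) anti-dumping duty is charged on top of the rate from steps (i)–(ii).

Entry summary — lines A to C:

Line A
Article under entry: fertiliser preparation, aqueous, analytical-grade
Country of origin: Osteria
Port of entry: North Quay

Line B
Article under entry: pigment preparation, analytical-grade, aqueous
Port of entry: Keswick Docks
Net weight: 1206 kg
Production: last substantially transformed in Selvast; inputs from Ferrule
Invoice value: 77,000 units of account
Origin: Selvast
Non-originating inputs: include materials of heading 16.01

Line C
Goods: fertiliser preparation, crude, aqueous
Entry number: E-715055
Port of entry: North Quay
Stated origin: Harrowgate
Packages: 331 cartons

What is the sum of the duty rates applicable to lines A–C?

Line A: fertiliser → 16.03; aqueous → 16.03.03; analytical-grade → 16.03.03.02. Scheduled 15%. No special measure applies. → 15%.
Line B: pigment → 16.01; aqueous → 16.01.02; analytical-grade → 16.01.02.02. Scheduled 7%. Selvast agreement on 16.01: CTH not met; Selvast agreement on 16.03.01.03: 16.01.02.02 not covered. → 7%.
Line C: fertiliser → 16.03; aqueous → 16.03.03; crude → 16.03.03.01. Scheduled 17%. anti-dumping (Harrowgate, 16.03.03): +14%; total 17% + 14% = 31%. → 31%.
Sum: 15% + 7% + 31% = 53%.

53%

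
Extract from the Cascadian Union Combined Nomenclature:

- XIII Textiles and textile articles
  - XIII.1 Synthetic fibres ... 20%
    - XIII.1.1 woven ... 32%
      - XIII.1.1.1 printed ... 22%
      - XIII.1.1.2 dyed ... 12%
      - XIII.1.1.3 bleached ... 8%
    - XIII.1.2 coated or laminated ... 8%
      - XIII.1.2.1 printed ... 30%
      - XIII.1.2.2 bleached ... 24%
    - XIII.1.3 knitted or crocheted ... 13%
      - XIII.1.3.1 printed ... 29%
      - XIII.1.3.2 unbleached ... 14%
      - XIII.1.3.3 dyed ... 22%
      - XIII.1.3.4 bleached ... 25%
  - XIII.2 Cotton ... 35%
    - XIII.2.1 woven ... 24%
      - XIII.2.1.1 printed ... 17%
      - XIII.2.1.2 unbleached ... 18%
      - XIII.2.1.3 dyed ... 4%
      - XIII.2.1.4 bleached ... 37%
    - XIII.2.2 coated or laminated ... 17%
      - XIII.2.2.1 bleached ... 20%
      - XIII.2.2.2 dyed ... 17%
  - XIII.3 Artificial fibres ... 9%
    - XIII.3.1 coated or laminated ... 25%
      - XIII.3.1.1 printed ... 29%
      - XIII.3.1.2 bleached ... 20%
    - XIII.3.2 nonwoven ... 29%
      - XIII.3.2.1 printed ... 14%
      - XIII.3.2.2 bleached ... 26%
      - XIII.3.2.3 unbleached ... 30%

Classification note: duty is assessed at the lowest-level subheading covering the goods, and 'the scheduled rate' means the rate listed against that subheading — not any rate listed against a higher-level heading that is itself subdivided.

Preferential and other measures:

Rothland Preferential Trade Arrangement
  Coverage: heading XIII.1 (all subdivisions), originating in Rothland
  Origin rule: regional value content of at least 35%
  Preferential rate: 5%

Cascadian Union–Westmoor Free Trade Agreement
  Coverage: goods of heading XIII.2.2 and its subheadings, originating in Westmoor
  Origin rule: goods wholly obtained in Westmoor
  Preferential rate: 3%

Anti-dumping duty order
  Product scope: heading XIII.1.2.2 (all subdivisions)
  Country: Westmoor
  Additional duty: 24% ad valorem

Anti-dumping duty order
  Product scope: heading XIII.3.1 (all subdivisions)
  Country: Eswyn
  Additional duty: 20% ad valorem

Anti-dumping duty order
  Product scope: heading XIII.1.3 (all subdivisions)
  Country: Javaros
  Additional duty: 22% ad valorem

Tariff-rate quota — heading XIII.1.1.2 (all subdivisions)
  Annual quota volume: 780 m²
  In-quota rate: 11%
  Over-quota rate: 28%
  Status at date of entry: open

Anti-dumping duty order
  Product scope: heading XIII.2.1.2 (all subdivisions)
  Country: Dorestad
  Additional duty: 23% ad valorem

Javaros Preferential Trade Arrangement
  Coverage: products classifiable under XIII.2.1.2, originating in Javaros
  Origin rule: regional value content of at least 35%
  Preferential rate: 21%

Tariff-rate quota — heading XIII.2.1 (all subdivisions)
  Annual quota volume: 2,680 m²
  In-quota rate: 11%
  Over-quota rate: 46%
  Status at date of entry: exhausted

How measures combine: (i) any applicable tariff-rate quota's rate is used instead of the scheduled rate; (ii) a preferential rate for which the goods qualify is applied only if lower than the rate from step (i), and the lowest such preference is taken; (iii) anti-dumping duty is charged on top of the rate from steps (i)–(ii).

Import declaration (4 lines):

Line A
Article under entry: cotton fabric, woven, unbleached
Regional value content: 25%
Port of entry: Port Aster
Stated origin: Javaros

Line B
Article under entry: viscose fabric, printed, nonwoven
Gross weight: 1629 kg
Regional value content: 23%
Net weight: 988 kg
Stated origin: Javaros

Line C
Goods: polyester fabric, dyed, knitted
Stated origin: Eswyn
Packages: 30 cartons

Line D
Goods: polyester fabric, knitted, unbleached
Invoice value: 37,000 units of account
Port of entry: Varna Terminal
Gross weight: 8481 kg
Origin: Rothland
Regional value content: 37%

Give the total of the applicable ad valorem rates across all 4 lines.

87%

Line A: cotton → XIII.2; woven → XIII.2.1; unbleached → XIII.2.1.2. Scheduled 18%. quota on XIII.2.1 exhausted → over-quota 46%; Javaros agreement on XIII.2.1.2: RVC < 35%. → 46%.
Line B: viscose → XIII.3; nonwoven → XIII.3.2; printed → XIII.3.2.1. Scheduled 14%. Javaros agreement on XIII.2.1.2: XIII.3.2.1 not covered. → 14%.
Line C: polyester → XIII.1; knitted → XIII.1.3; dyed → XIII.1.3.3. Scheduled 22%. No special measure applies. → 22%.
Line D: polyester → XIII.1; knitted → XIII.1.3; unbleached → XIII.1.3.2. Scheduled 14%. Rothland agreement on XIII.1: RVC ≥ 35% → 5% available; preferential 5%. → 5%.
Sum: 46% + 14% + 22% + 5% = 87%.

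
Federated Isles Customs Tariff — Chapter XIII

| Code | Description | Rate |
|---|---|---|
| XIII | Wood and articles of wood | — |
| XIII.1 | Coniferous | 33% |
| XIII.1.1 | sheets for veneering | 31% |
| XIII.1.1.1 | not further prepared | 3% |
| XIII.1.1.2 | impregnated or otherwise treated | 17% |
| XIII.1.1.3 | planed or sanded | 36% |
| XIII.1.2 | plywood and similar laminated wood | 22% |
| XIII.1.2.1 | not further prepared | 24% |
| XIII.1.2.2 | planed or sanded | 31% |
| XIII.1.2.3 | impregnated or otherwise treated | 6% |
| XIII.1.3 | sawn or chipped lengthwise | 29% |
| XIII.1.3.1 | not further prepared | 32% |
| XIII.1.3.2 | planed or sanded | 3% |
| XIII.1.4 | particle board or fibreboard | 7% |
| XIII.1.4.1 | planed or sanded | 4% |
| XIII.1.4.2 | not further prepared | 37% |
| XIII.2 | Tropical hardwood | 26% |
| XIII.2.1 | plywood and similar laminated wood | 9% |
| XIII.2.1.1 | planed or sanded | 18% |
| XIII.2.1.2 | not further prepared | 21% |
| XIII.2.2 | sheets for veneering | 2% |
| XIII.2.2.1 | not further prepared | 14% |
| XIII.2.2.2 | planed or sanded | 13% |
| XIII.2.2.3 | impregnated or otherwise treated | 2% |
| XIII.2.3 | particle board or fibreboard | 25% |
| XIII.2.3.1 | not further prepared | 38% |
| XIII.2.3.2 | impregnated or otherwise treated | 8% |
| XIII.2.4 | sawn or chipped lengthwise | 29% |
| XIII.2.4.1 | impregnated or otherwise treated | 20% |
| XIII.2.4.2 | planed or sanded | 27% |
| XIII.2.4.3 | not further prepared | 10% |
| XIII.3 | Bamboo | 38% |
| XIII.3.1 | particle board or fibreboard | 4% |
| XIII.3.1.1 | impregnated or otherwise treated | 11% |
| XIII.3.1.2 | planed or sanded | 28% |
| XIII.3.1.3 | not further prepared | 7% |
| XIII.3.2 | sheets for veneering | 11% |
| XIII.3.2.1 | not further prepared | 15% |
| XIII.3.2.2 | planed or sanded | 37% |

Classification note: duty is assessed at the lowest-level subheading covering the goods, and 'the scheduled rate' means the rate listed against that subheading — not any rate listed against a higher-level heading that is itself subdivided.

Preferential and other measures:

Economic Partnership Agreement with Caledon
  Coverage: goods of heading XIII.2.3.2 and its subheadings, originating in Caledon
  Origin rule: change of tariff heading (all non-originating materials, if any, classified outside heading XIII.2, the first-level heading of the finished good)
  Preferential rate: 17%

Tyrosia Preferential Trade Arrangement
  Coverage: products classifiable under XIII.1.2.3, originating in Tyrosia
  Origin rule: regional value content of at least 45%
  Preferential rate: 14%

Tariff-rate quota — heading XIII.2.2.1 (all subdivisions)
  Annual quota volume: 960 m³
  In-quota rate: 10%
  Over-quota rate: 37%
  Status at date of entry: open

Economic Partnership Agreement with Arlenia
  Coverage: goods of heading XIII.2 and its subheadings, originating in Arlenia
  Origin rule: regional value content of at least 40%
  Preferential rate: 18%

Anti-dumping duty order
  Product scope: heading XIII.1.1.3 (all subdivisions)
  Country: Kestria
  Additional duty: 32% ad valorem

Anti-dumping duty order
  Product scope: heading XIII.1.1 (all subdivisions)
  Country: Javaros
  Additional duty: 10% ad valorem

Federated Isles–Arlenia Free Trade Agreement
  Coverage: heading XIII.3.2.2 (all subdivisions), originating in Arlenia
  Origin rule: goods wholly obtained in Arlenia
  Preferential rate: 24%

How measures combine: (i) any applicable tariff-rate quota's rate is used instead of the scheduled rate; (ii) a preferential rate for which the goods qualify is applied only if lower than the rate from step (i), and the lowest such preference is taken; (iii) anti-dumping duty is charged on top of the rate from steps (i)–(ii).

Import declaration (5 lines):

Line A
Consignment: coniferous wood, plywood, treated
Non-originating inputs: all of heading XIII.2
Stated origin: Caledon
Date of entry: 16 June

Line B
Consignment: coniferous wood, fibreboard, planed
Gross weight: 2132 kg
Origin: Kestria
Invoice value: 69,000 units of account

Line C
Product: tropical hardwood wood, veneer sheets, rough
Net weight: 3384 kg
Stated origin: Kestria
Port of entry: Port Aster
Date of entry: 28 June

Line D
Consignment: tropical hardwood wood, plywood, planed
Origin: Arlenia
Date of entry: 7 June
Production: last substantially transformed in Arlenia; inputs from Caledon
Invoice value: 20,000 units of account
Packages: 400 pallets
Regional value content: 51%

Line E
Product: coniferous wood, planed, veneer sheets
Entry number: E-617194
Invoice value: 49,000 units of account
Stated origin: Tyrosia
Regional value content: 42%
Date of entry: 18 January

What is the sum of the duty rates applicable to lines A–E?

74%

Line A: coniferous → XIII.1; plywood → XIII.1.2; treated → XIII.1.2.3. Scheduled 6%. Caledon agreement on XIII.2.3.2: XIII.1.2.3 not covered. → 6%.
Line B: coniferous → XIII.1; fibreboard → XIII.1.4; planed → XIII.1.4.1. Scheduled 4%. No special measure applies. → 4%.
Line C: tropical hardwood → XIII.2; veneer sheets → XIII.2.2; rough → XIII.2.2.1. Scheduled 14%. quota on XIII.2.2.1 open → in-quota 10%. → 10%.
Line D: tropical hardwood → XIII.2; plywood → XIII.2.1; planed → XIII.2.1.1. Scheduled 18%. Arlenia agreement on XIII.2: RVC ≥ 40% → 18% available; Arlenia agreement on XIII.3.2.2: XIII.2.1.1 not covered; preference 18% not lower than 18% → no reduction. → 18%.
Line E: coniferous → XIII.1; veneer sheets → XIII.1.1; planed → XIII.1.1.3. Scheduled 36%. Tyrosia agreement on XIII.1.2.3: XIII.1.1.3 not covered. → 36%.
Sum: 6% + 4% + 10% + 18% + 36% = 74%.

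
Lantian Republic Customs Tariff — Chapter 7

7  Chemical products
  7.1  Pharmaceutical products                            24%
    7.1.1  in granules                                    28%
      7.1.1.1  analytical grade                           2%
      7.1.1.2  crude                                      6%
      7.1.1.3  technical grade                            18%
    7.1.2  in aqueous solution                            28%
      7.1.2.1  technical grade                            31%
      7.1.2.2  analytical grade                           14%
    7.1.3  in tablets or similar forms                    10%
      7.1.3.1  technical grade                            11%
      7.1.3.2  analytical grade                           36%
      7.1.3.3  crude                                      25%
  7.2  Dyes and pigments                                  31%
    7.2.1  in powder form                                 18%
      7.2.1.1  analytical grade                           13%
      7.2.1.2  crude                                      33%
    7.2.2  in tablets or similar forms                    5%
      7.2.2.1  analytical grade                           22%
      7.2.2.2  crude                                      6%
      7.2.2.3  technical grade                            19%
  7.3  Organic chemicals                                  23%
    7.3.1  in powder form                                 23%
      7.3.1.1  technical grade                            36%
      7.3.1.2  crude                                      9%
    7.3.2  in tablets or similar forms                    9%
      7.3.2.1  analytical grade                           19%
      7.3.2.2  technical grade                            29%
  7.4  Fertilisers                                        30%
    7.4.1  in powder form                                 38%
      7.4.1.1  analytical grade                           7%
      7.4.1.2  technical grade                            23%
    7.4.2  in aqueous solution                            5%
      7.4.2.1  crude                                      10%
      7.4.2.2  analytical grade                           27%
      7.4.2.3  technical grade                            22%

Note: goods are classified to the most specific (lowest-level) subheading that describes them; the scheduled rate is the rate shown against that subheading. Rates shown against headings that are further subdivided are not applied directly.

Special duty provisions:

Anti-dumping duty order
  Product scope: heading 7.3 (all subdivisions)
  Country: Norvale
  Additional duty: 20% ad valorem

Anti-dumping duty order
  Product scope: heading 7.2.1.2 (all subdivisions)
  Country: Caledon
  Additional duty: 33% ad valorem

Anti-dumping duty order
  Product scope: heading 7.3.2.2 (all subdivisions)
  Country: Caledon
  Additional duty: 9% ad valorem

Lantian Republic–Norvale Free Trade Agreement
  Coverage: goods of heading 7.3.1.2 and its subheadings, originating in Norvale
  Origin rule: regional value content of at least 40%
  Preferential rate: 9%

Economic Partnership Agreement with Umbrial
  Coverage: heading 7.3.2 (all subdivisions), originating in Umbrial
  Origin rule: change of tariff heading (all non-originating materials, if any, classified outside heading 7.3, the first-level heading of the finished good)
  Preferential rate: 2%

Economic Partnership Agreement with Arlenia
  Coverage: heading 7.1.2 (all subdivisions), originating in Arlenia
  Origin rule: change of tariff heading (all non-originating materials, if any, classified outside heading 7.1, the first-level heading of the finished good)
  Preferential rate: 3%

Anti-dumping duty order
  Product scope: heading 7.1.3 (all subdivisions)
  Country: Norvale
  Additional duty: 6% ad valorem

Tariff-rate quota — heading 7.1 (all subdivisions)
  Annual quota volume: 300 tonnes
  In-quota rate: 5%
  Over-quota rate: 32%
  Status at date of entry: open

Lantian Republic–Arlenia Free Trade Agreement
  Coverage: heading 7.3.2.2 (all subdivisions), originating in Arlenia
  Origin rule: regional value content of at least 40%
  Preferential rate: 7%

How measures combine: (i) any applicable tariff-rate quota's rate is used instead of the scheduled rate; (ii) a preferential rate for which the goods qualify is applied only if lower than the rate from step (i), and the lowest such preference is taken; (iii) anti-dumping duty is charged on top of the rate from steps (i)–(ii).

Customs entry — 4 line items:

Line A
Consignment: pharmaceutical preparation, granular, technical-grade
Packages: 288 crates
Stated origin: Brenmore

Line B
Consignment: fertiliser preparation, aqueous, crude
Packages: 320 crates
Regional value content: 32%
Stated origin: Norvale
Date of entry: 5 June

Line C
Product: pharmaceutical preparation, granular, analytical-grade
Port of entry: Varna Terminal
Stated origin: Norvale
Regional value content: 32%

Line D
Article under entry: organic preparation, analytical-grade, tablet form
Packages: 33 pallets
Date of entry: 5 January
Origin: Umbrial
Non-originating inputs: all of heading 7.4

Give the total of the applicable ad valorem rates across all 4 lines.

22%

Line A: pharmaceutical → 7.1; granular → 7.1.1; technical-grade → 7.1.1.3. Scheduled 18%. quota on 7.1 open → in-quota 5%. → 5%.
Line B: fertiliser → 7.4; aqueous → 7.4.2; crude → 7.4.2.1. Scheduled 10%. Norvale agreement on 7.3.1.2: 7.4.2.1 not covered. → 10%.
Line C: pharmaceutical → 7.1; granular → 7.1.1; analytical-grade → 7.1.1.1. Scheduled 2%. quota on 7.1 open → in-quota 5%; Norvale agreement on 7.3.1.2: 7.1.1.1 not covered. → 5%.
Line D: organic → 7.3; tablet form → 7.3.2; analytical-grade → 7.3.2.1. Scheduled 19%. Umbrial agreement on 7.3.2: CTH met → 2% available; preferential 2%. → 2%.
Sum: 5% + 10% + 5% + 2% = 22%.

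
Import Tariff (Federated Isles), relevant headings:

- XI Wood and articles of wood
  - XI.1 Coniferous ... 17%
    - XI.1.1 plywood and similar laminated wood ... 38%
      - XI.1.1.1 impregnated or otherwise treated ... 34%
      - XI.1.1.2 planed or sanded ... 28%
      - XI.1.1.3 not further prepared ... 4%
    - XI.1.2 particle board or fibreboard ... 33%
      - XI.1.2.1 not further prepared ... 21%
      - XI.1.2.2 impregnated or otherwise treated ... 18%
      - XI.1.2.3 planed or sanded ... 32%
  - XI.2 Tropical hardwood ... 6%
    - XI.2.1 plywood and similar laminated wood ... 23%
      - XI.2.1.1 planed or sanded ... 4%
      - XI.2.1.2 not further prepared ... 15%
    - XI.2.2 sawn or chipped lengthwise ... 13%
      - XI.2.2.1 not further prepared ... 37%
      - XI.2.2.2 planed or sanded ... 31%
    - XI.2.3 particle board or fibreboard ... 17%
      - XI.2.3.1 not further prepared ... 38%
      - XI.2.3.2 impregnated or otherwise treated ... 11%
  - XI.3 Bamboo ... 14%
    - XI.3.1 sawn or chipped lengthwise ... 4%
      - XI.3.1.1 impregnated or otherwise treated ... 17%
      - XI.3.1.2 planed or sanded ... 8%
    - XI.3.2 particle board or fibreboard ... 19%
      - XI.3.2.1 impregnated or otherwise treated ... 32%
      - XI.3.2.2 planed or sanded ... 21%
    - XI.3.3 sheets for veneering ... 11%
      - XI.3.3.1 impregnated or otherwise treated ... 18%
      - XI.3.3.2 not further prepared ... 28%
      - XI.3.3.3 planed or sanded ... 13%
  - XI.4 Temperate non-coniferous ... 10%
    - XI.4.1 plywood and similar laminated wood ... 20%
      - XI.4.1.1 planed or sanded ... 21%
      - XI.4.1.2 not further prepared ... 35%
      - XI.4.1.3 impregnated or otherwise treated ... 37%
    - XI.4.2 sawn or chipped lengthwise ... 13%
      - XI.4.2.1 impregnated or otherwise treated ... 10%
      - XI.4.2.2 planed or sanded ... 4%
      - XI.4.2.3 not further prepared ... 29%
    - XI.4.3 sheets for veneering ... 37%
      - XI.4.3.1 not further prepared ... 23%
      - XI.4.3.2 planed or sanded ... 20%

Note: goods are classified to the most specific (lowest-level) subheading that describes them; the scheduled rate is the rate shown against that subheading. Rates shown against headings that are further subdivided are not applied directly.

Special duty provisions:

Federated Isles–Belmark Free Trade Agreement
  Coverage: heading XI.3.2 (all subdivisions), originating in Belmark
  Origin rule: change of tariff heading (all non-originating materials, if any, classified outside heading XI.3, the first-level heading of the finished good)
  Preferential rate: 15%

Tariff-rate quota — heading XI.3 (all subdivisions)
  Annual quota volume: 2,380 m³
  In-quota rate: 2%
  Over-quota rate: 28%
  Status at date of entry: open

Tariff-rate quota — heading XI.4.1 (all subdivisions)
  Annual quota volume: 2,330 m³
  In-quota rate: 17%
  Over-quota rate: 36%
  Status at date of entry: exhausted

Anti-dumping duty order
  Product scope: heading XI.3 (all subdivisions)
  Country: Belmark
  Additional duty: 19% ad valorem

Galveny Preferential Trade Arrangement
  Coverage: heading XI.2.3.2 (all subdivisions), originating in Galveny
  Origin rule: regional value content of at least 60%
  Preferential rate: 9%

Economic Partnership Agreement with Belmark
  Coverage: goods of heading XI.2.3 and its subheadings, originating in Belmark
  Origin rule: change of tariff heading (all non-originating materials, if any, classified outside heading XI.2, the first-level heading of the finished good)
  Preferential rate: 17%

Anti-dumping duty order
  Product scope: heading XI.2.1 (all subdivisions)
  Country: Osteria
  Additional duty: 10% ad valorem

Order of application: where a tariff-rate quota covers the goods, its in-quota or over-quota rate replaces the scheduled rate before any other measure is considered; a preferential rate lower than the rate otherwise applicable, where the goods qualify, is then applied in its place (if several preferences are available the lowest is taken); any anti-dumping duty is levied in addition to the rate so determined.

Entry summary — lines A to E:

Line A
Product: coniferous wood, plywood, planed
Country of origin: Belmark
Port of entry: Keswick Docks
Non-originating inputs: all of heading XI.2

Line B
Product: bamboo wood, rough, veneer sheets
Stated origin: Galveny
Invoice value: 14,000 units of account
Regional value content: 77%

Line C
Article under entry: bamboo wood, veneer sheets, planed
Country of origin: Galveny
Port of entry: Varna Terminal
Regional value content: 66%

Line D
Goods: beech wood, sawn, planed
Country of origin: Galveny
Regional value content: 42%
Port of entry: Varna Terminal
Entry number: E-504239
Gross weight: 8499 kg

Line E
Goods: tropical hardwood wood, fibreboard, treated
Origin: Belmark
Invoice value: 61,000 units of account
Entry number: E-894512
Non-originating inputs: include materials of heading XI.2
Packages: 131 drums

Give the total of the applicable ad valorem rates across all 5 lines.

Line A: coniferous → XI.1; plywood → XI.1.1; planed → XI.1.1.2. Scheduled 28%. Belmark agreement on XI.3.2: XI.1.1.2 not covered; Belmark agreement on XI.2.3: XI.1.1.2 not covered. → 28%.
Line B: bamboo → XI.3; veneer sheets → XI.3.3; rough → XI.3.3.2. Scheduled 28%. quota on XI.3 open → in-quota 2%; Galveny agreement on XI.2.3.2: XI.3.3.2 not covered. → 2%.
Line C: bamboo → XI.3; veneer sheets → XI.3.3; planed → XI.3.3.3. Scheduled 13%. quota on XI.3 open → in-quota 2%; Galveny agreement on XI.2.3.2: XI.3.3.3 not covered. → 2%.
Line D: beech → XI.4; sawn → XI.4.2; planed → XI.4.2.2. Scheduled 4%. Galveny agreement on XI.2.3.2: XI.4.2.2 not covered. → 4%.
Line E: tropical hardwood → XI.2; fibreboard → XI.2.3; treated → XI.2.3.2. Scheduled 11%. Belmark agreement on XI.3.2: XI.2.3.2 not covered; Belmark agreement on XI.2.3: CTH not met. → 11%.
Sum: 28% + 2% + 2% + 4% + 11% = 47%.

47%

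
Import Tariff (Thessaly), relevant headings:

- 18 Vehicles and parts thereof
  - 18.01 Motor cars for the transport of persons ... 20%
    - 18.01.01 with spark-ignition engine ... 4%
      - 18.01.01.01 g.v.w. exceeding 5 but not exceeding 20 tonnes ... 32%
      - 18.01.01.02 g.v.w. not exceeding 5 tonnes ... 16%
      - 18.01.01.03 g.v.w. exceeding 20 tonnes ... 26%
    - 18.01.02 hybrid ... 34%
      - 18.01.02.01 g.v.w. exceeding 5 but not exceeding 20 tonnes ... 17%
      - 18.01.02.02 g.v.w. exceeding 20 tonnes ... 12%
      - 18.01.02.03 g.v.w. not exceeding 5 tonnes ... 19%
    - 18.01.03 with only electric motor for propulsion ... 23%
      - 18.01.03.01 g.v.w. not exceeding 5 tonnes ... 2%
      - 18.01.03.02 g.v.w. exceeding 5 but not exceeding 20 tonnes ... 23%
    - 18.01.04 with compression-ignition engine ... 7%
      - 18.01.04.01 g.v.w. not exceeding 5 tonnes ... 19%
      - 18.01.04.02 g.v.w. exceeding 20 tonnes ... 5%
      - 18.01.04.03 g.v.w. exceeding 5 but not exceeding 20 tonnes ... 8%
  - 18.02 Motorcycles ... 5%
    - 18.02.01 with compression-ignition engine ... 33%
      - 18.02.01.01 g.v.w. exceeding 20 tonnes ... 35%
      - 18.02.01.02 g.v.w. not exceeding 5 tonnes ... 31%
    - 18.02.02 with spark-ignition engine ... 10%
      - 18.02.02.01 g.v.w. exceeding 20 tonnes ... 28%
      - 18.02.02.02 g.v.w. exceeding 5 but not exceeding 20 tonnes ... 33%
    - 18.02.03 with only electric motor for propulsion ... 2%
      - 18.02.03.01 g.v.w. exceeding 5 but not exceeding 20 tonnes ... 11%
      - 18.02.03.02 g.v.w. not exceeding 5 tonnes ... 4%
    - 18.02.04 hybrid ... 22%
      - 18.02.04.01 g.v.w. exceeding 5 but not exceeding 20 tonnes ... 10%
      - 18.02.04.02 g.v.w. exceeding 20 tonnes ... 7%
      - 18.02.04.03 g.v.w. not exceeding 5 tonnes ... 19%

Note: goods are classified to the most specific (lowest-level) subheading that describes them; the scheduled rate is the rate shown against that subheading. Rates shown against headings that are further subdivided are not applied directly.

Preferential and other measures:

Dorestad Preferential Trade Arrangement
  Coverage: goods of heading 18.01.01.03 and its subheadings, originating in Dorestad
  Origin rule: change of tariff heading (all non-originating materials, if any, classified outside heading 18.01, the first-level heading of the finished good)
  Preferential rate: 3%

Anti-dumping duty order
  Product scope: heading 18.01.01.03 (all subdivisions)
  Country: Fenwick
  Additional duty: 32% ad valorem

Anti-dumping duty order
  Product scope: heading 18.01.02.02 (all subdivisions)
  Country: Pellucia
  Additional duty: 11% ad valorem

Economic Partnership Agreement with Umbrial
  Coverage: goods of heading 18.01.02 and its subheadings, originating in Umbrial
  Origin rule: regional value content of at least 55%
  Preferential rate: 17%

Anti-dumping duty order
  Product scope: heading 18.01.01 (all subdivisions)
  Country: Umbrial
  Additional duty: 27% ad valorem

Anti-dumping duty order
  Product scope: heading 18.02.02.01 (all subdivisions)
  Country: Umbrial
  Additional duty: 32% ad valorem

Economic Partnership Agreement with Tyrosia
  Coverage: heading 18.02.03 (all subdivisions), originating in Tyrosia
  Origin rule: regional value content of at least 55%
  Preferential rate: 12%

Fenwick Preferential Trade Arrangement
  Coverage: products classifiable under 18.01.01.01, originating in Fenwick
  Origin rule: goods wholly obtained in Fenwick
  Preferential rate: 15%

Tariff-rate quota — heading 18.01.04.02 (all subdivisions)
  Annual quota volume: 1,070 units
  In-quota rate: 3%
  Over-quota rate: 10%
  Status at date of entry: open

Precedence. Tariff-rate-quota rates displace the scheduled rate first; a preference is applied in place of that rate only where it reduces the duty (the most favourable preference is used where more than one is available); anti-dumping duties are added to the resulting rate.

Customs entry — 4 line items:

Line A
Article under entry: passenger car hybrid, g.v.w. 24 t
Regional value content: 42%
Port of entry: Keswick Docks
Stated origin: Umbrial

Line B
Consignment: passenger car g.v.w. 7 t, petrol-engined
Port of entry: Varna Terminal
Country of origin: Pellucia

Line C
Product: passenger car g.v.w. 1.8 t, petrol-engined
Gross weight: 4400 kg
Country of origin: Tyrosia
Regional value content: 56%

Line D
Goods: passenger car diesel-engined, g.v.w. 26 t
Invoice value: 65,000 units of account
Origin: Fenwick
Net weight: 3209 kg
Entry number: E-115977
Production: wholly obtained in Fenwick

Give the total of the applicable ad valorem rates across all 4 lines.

63%

Line A: passenger car → 18.01; hybrid → 18.01.02; g.v.w. 24 t → 18.01.02.02. Scheduled 12%. Umbrial agreement on 18.01.02: RVC < 55%. → 12%.
Line B: passenger car → 18.01; petrol-engined → 18.01.01; g.v.w. 7 t → 18.01.01.01. Scheduled 32%. No special measure applies. → 32%.
Line C: passenger car → 18.01; petrol-engined → 18.01.01; g.v.w. 1.8 t → 18.01.01.02. Scheduled 16%. Tyrosia agreement on 18.02.03: 18.01.01.02 not covered. → 16%.
Line D: passenger car → 18.01; diesel-engined → 18.01.04; g.v.w. 26 t → 18.01.04.02. Scheduled 5%. quota on 18.01.04.02 open → in-quota 3%; Fenwick agreement on 18.01.01.01: 18.01.04.02 not covered. → 3%.
Sum: 12% + 32% + 16% + 3% = 63%.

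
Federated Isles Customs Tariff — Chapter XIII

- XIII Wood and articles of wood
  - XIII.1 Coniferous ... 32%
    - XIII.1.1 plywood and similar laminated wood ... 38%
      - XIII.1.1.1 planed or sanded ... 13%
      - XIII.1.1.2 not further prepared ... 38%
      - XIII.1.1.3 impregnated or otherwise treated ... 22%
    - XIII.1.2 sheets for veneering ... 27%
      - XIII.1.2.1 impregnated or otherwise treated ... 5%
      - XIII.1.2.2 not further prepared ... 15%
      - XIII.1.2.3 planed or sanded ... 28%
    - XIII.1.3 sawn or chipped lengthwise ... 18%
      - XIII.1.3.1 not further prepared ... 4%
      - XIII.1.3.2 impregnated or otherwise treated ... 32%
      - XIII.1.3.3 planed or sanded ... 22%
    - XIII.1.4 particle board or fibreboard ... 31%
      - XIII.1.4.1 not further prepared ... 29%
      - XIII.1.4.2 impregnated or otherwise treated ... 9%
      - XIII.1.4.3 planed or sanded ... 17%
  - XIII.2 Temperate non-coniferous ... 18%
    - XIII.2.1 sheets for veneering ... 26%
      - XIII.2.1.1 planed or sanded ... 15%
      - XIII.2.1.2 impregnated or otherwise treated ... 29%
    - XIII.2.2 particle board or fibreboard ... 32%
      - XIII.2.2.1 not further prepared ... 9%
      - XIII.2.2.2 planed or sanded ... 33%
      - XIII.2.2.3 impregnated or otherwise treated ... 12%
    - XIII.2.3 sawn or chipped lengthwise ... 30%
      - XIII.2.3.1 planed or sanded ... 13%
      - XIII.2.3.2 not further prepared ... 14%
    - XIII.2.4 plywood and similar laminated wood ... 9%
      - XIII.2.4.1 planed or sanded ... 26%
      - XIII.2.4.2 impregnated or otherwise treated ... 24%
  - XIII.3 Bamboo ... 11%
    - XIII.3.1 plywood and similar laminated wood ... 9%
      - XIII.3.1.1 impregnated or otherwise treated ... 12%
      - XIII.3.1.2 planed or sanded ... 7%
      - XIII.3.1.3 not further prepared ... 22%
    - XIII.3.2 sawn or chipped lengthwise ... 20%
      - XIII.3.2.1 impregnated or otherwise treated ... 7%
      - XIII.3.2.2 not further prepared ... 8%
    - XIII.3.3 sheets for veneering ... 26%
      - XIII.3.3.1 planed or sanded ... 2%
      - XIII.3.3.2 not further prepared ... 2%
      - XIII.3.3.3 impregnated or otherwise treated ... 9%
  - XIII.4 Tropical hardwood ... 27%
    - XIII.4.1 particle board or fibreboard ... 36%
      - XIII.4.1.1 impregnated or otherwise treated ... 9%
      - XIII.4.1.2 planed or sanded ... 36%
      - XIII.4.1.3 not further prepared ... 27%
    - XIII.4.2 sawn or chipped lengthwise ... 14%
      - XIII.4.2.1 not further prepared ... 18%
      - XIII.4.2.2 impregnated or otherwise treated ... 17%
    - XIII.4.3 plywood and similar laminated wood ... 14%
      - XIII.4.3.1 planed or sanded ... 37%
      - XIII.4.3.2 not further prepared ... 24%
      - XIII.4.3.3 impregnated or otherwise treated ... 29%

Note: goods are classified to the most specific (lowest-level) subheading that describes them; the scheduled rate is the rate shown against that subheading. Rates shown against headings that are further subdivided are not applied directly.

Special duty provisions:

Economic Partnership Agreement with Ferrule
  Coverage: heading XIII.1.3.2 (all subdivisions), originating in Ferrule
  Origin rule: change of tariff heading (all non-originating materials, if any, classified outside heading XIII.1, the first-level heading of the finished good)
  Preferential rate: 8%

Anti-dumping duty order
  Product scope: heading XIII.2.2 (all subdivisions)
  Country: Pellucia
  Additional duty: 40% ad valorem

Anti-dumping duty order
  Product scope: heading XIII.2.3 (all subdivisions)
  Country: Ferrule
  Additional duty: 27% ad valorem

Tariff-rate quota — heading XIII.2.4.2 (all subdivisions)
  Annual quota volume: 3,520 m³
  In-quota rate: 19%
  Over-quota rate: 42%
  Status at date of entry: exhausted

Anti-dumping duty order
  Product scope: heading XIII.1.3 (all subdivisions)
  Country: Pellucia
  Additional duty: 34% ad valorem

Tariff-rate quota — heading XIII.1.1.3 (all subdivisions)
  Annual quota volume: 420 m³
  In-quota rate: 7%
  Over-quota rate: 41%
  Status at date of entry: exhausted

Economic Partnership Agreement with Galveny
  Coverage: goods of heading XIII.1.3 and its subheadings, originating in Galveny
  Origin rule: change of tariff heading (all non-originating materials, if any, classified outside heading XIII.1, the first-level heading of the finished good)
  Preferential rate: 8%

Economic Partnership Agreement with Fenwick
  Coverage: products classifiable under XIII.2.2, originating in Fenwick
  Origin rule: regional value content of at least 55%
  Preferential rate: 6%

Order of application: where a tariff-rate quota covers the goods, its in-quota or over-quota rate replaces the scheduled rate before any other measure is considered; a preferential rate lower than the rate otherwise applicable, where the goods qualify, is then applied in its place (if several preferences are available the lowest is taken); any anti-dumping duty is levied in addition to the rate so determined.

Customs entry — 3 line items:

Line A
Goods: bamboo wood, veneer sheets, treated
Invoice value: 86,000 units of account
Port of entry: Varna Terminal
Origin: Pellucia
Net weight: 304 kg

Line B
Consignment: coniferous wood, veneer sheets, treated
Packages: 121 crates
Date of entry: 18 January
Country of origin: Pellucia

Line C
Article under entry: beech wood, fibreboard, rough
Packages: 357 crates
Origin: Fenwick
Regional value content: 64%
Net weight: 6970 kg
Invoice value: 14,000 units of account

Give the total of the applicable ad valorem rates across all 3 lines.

Line A: bamboo → XIII.3; veneer sheets → XIII.3.3; treated → XIII.3.3.3. Scheduled 9%. No special measure applies. → 9%.
Line B: coniferous → XIII.1; veneer sheets → XIII.1.2; treated → XIII.1.2.1. Scheduled 5%. No special measure applies. → 5%.
Line C: beech → XIII.2; fibreboard → XIII.2.2; rough → XIII.2.2.1. Scheduled 9%. Fenwick agreement on XIII.2.2: RVC ≥ 55% → 6% available; preferential 6%. → 6%.
Sum: 9% + 5% + 6% = 20%.

20%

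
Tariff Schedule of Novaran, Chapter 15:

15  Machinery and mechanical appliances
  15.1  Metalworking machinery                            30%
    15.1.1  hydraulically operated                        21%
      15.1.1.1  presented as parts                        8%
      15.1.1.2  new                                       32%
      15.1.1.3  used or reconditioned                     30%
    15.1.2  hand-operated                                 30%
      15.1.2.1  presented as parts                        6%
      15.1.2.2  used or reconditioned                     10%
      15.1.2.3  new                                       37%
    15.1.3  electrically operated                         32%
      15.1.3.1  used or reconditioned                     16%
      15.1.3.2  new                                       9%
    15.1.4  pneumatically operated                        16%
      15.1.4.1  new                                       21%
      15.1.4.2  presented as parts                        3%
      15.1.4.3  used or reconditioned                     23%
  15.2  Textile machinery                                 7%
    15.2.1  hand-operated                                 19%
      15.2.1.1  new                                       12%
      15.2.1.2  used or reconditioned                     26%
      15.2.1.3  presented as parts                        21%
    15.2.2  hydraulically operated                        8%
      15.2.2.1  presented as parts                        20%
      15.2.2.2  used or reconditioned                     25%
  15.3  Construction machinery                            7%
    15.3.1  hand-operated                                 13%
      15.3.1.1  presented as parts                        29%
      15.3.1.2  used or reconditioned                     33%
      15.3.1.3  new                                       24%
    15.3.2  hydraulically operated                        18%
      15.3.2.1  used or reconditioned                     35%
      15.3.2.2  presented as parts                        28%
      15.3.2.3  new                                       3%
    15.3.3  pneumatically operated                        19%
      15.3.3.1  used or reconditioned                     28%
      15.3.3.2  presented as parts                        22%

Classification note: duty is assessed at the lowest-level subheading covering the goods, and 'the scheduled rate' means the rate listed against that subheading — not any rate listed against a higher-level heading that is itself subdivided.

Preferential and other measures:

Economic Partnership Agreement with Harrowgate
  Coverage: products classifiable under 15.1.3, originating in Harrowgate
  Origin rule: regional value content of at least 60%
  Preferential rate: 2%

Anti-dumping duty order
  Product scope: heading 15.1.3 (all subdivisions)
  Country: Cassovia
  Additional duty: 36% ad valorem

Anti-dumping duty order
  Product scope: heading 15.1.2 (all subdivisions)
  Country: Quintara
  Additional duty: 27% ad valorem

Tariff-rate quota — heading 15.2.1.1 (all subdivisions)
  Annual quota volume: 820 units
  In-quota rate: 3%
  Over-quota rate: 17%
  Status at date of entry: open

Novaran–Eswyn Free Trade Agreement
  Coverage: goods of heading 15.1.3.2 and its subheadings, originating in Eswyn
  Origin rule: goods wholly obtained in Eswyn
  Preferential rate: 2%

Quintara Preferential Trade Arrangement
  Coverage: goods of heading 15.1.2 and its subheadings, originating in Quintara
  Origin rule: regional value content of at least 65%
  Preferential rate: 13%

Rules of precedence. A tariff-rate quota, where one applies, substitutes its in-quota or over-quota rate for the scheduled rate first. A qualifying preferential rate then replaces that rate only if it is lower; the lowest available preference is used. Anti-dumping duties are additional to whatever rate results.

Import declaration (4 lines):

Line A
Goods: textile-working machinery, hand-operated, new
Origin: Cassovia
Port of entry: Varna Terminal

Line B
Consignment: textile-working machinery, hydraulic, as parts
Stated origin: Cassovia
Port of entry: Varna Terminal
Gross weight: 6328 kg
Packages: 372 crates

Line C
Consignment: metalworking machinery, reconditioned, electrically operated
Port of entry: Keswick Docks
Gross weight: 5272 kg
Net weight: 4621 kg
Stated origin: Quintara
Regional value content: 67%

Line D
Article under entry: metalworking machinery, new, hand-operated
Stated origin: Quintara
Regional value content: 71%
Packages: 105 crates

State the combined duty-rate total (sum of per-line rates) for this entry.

Line A: textile-working → 15.2; hand-operated → 15.2.1; new → 15.2.1.1. Scheduled 12%. quota on 15.2.1.1 open → in-quota 3%. → 3%.
Line B: textile-working → 15.2; hydraulic → 15.2.2; as parts → 15.2.2.1. Scheduled 20%. No special measure applies. → 20%.
Line C: metalworking → 15.1; electrically operated → 15.1.3; reconditioned → 15.1.3.1. Scheduled 16%. Quintara agreement on 15.1.2: 15.1.3.1 not covered. → 16%.
Line D: metalworking → 15.1; hand-operated → 15.1.2; new → 15.1.2.3. Scheduled 37%. Quintara agreement on 15.1.2: RVC ≥ 65% → 13% available; preferential 13%; anti-dumping (Quintara, 15.1.2): +27%; total 13% + 27% = 40%. → 40%.
Sum: 3% + 20% + 16% + 40% = 79%.

79%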